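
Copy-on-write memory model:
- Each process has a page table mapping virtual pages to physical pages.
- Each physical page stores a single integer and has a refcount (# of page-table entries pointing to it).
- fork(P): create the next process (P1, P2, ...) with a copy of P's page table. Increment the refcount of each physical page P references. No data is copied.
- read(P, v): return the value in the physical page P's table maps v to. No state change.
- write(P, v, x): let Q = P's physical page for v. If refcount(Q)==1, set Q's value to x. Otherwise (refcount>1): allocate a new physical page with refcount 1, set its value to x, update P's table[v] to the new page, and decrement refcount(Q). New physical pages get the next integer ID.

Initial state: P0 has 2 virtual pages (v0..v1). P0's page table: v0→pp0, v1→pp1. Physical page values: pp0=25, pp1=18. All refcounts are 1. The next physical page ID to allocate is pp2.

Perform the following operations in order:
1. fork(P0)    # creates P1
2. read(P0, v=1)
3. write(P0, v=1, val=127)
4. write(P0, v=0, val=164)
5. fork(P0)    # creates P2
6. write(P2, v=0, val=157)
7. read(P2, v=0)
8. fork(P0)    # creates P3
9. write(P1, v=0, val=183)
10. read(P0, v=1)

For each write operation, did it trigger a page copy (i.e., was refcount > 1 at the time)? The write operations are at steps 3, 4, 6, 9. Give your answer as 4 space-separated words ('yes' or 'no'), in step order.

Op 1: fork(P0) -> P1. 2 ppages; refcounts: pp0:2 pp1:2
Op 2: read(P0, v1) -> 18. No state change.
Op 3: write(P0, v1, 127). refcount(pp1)=2>1 -> COPY to pp2. 3 ppages; refcounts: pp0:2 pp1:1 pp2:1
Op 4: write(P0, v0, 164). refcount(pp0)=2>1 -> COPY to pp3. 4 ppages; refcounts: pp0:1 pp1:1 pp2:1 pp3:1
Op 5: fork(P0) -> P2. 4 ppages; refcounts: pp0:1 pp1:1 pp2:2 pp3:2
Op 6: write(P2, v0, 157). refcount(pp3)=2>1 -> COPY to pp4. 5 ppages; refcounts: pp0:1 pp1:1 pp2:2 pp3:1 pp4:1
Op 7: read(P2, v0) -> 157. No state change.
Op 8: fork(P0) -> P3. 5 ppages; refcounts: pp0:1 pp1:1 pp2:3 pp3:2 pp4:1
Op 9: write(P1, v0, 183). refcount(pp0)=1 -> write in place. 5 ppages; refcounts: pp0:1 pp1:1 pp2:3 pp3:2 pp4:1
Op 10: read(P0, v1) -> 127. No state change.

yes yes yes no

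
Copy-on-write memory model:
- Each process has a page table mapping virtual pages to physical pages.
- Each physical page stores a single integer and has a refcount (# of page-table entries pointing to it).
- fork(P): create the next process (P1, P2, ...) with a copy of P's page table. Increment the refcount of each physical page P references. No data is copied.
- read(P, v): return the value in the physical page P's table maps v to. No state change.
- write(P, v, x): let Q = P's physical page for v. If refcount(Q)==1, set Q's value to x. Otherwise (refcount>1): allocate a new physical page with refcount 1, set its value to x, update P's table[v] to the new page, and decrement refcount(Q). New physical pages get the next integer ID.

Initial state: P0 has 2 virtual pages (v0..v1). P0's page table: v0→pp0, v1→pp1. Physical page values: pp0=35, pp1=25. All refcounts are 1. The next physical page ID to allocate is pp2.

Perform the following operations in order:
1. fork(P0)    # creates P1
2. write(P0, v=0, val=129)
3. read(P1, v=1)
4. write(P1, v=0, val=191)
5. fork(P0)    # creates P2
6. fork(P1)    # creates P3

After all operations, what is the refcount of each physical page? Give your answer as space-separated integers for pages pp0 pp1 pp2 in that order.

Answer: 2 4 2

Derivation:
Op 1: fork(P0) -> P1. 2 ppages; refcounts: pp0:2 pp1:2
Op 2: write(P0, v0, 129). refcount(pp0)=2>1 -> COPY to pp2. 3 ppages; refcounts: pp0:1 pp1:2 pp2:1
Op 3: read(P1, v1) -> 25. No state change.
Op 4: write(P1, v0, 191). refcount(pp0)=1 -> write in place. 3 ppages; refcounts: pp0:1 pp1:2 pp2:1
Op 5: fork(P0) -> P2. 3 ppages; refcounts: pp0:1 pp1:3 pp2:2
Op 6: fork(P1) -> P3. 3 ppages; refcounts: pp0:2 pp1:4 pp2:2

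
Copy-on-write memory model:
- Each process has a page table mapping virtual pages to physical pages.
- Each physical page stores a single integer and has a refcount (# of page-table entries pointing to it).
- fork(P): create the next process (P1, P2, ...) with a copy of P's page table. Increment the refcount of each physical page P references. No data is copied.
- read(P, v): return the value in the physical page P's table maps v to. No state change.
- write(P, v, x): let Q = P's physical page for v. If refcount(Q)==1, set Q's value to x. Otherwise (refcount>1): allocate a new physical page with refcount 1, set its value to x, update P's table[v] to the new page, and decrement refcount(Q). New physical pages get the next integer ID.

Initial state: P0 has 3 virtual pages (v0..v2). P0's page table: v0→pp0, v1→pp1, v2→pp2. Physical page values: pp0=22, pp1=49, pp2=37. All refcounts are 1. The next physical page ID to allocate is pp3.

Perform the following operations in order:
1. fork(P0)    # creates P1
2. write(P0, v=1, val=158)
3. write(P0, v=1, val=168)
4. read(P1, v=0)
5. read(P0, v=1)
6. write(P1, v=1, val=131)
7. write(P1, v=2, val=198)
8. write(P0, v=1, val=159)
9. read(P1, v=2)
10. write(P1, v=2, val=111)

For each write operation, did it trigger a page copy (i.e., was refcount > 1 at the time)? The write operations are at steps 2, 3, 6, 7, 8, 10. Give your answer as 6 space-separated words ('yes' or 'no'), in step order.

Op 1: fork(P0) -> P1. 3 ppages; refcounts: pp0:2 pp1:2 pp2:2
Op 2: write(P0, v1, 158). refcount(pp1)=2>1 -> COPY to pp3. 4 ppages; refcounts: pp0:2 pp1:1 pp2:2 pp3:1
Op 3: write(P0, v1, 168). refcount(pp3)=1 -> write in place. 4 ppages; refcounts: pp0:2 pp1:1 pp2:2 pp3:1
Op 4: read(P1, v0) -> 22. No state change.
Op 5: read(P0, v1) -> 168. No state change.
Op 6: write(P1, v1, 131). refcount(pp1)=1 -> write in place. 4 ppages; refcounts: pp0:2 pp1:1 pp2:2 pp3:1
Op 7: write(P1, v2, 198). refcount(pp2)=2>1 -> COPY to pp4. 5 ppages; refcounts: pp0:2 pp1:1 pp2:1 pp3:1 pp4:1
Op 8: write(P0, v1, 159). refcount(pp3)=1 -> write in place. 5 ppages; refcounts: pp0:2 pp1:1 pp2:1 pp3:1 pp4:1
Op 9: read(P1, v2) -> 198. No state change.
Op 10: write(P1, v2, 111). refcount(pp4)=1 -> write in place. 5 ppages; refcounts: pp0:2 pp1:1 pp2:1 pp3:1 pp4:1

yes no no yes no no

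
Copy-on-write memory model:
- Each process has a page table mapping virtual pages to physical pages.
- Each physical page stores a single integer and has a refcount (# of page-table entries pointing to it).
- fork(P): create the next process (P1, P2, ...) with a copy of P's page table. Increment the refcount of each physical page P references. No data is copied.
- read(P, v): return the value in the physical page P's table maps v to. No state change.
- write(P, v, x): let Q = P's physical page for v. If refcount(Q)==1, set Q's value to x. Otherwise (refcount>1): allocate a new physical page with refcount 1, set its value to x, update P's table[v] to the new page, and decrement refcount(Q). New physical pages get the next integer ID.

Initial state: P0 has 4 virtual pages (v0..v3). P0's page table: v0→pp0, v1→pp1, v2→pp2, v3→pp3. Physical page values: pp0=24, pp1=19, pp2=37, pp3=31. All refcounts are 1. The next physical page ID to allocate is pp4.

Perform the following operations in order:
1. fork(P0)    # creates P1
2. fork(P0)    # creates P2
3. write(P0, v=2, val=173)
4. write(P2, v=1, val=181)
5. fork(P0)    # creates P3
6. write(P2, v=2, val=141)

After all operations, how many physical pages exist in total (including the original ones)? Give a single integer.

Op 1: fork(P0) -> P1. 4 ppages; refcounts: pp0:2 pp1:2 pp2:2 pp3:2
Op 2: fork(P0) -> P2. 4 ppages; refcounts: pp0:3 pp1:3 pp2:3 pp3:3
Op 3: write(P0, v2, 173). refcount(pp2)=3>1 -> COPY to pp4. 5 ppages; refcounts: pp0:3 pp1:3 pp2:2 pp3:3 pp4:1
Op 4: write(P2, v1, 181). refcount(pp1)=3>1 -> COPY to pp5. 6 ppages; refcounts: pp0:3 pp1:2 pp2:2 pp3:3 pp4:1 pp5:1
Op 5: fork(P0) -> P3. 6 ppages; refcounts: pp0:4 pp1:3 pp2:2 pp3:4 pp4:2 pp5:1
Op 6: write(P2, v2, 141). refcount(pp2)=2>1 -> COPY to pp6. 7 ppages; refcounts: pp0:4 pp1:3 pp2:1 pp3:4 pp4:2 pp5:1 pp6:1

Answer: 7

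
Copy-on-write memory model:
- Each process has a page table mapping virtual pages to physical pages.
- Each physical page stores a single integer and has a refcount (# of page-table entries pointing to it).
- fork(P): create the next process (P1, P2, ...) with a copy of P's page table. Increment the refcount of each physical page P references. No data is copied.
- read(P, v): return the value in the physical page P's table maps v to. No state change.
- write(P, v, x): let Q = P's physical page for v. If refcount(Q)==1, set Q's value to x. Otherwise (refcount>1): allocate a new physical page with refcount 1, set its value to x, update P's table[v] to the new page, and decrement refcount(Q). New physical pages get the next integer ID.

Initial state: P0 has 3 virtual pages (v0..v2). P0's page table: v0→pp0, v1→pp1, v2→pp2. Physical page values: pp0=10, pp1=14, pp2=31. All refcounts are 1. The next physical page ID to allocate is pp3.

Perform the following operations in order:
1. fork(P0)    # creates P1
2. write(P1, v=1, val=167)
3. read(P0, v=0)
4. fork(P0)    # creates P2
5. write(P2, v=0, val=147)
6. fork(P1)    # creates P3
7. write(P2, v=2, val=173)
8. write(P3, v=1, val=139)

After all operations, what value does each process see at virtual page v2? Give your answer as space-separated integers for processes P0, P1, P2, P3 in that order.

Op 1: fork(P0) -> P1. 3 ppages; refcounts: pp0:2 pp1:2 pp2:2
Op 2: write(P1, v1, 167). refcount(pp1)=2>1 -> COPY to pp3. 4 ppages; refcounts: pp0:2 pp1:1 pp2:2 pp3:1
Op 3: read(P0, v0) -> 10. No state change.
Op 4: fork(P0) -> P2. 4 ppages; refcounts: pp0:3 pp1:2 pp2:3 pp3:1
Op 5: write(P2, v0, 147). refcount(pp0)=3>1 -> COPY to pp4. 5 ppages; refcounts: pp0:2 pp1:2 pp2:3 pp3:1 pp4:1
Op 6: fork(P1) -> P3. 5 ppages; refcounts: pp0:3 pp1:2 pp2:4 pp3:2 pp4:1
Op 7: write(P2, v2, 173). refcount(pp2)=4>1 -> COPY to pp5. 6 ppages; refcounts: pp0:3 pp1:2 pp2:3 pp3:2 pp4:1 pp5:1
Op 8: write(P3, v1, 139). refcount(pp3)=2>1 -> COPY to pp6. 7 ppages; refcounts: pp0:3 pp1:2 pp2:3 pp3:1 pp4:1 pp5:1 pp6:1
P0: v2 -> pp2 = 31
P1: v2 -> pp2 = 31
P2: v2 -> pp5 = 173
P3: v2 -> pp2 = 31

Answer: 31 31 173 31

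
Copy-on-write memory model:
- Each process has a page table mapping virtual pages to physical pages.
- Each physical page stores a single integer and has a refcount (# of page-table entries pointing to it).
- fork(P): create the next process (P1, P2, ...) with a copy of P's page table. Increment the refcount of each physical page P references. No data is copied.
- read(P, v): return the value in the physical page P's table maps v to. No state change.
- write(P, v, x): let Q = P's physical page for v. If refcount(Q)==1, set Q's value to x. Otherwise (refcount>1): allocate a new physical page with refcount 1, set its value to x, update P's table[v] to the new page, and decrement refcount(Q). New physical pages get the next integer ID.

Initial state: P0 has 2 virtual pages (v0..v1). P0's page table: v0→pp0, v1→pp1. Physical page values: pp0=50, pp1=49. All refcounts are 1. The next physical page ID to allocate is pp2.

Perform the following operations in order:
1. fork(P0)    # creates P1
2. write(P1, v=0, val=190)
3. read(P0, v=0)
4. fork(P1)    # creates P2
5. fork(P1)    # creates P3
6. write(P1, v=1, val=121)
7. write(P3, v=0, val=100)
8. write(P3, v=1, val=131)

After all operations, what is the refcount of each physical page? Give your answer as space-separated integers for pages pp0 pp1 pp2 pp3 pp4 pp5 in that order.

Op 1: fork(P0) -> P1. 2 ppages; refcounts: pp0:2 pp1:2
Op 2: write(P1, v0, 190). refcount(pp0)=2>1 -> COPY to pp2. 3 ppages; refcounts: pp0:1 pp1:2 pp2:1
Op 3: read(P0, v0) -> 50. No state change.
Op 4: fork(P1) -> P2. 3 ppages; refcounts: pp0:1 pp1:3 pp2:2
Op 5: fork(P1) -> P3. 3 ppages; refcounts: pp0:1 pp1:4 pp2:3
Op 6: write(P1, v1, 121). refcount(pp1)=4>1 -> COPY to pp3. 4 ppages; refcounts: pp0:1 pp1:3 pp2:3 pp3:1
Op 7: write(P3, v0, 100). refcount(pp2)=3>1 -> COPY to pp4. 5 ppages; refcounts: pp0:1 pp1:3 pp2:2 pp3:1 pp4:1
Op 8: write(P3, v1, 131). refcount(pp1)=3>1 -> COPY to pp5. 6 ppages; refcounts: pp0:1 pp1:2 pp2:2 pp3:1 pp4:1 pp5:1

Answer: 1 2 2 1 1 1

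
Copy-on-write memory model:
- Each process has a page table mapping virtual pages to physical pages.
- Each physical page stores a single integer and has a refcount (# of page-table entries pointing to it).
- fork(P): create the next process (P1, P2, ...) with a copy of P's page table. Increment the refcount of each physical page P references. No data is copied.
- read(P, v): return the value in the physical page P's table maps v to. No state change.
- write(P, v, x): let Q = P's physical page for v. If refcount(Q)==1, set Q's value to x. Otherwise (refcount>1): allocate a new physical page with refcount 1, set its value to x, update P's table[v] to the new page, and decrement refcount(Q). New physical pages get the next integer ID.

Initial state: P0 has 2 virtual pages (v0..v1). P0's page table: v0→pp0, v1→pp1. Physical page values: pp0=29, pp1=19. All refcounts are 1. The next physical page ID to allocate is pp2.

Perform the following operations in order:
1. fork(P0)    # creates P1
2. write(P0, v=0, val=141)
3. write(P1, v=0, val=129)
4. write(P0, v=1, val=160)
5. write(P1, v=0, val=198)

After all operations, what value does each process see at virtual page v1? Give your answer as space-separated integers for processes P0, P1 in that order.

Op 1: fork(P0) -> P1. 2 ppages; refcounts: pp0:2 pp1:2
Op 2: write(P0, v0, 141). refcount(pp0)=2>1 -> COPY to pp2. 3 ppages; refcounts: pp0:1 pp1:2 pp2:1
Op 3: write(P1, v0, 129). refcount(pp0)=1 -> write in place. 3 ppages; refcounts: pp0:1 pp1:2 pp2:1
Op 4: write(P0, v1, 160). refcount(pp1)=2>1 -> COPY to pp3. 4 ppages; refcounts: pp0:1 pp1:1 pp2:1 pp3:1
Op 5: write(P1, v0, 198). refcount(pp0)=1 -> write in place. 4 ppages; refcounts: pp0:1 pp1:1 pp2:1 pp3:1
P0: v1 -> pp3 = 160
P1: v1 -> pp1 = 19

Answer: 160 19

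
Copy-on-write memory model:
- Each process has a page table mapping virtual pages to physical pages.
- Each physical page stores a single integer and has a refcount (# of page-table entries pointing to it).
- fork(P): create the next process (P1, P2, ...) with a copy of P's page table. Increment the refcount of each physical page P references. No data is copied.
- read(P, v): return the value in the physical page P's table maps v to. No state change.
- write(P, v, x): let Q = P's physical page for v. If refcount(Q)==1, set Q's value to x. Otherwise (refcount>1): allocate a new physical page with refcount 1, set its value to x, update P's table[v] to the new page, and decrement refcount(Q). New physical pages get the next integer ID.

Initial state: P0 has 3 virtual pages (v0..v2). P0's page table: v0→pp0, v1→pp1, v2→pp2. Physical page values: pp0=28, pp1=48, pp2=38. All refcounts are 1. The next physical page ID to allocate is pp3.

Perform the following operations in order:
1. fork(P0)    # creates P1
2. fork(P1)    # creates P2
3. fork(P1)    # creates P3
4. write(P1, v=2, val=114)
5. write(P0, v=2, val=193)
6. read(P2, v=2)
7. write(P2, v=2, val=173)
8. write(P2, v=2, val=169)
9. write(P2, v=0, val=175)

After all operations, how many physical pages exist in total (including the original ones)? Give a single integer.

Answer: 7

Derivation:
Op 1: fork(P0) -> P1. 3 ppages; refcounts: pp0:2 pp1:2 pp2:2
Op 2: fork(P1) -> P2. 3 ppages; refcounts: pp0:3 pp1:3 pp2:3
Op 3: fork(P1) -> P3. 3 ppages; refcounts: pp0:4 pp1:4 pp2:4
Op 4: write(P1, v2, 114). refcount(pp2)=4>1 -> COPY to pp3. 4 ppages; refcounts: pp0:4 pp1:4 pp2:3 pp3:1
Op 5: write(P0, v2, 193). refcount(pp2)=3>1 -> COPY to pp4. 5 ppages; refcounts: pp0:4 pp1:4 pp2:2 pp3:1 pp4:1
Op 6: read(P2, v2) -> 38. No state change.
Op 7: write(P2, v2, 173). refcount(pp2)=2>1 -> COPY to pp5. 6 ppages; refcounts: pp0:4 pp1:4 pp2:1 pp3:1 pp4:1 pp5:1
Op 8: write(P2, v2, 169). refcount(pp5)=1 -> write in place. 6 ppages; refcounts: pp0:4 pp1:4 pp2:1 pp3:1 pp4:1 pp5:1
Op 9: write(P2, v0, 175). refcount(pp0)=4>1 -> COPY to pp6. 7 ppages; refcounts: pp0:3 pp1:4 pp2:1 pp3:1 pp4:1 pp5:1 pp6:1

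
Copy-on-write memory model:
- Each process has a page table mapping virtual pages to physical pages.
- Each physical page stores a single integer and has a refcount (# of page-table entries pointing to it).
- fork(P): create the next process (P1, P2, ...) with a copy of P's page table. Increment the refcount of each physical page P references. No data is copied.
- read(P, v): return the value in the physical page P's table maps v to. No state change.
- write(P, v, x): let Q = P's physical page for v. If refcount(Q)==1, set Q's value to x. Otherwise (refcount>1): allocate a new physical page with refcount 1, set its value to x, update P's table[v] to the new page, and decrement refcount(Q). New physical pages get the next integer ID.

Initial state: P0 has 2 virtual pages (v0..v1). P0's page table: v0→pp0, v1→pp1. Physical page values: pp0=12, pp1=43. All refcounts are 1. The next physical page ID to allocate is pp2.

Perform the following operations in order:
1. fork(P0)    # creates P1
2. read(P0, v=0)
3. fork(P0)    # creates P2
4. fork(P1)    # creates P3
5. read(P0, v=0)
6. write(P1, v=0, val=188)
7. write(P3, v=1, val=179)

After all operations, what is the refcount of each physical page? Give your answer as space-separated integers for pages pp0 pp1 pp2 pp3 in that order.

Op 1: fork(P0) -> P1. 2 ppages; refcounts: pp0:2 pp1:2
Op 2: read(P0, v0) -> 12. No state change.
Op 3: fork(P0) -> P2. 2 ppages; refcounts: pp0:3 pp1:3
Op 4: fork(P1) -> P3. 2 ppages; refcounts: pp0:4 pp1:4
Op 5: read(P0, v0) -> 12. No state change.
Op 6: write(P1, v0, 188). refcount(pp0)=4>1 -> COPY to pp2. 3 ppages; refcounts: pp0:3 pp1:4 pp2:1
Op 7: write(P3, v1, 179). refcount(pp1)=4>1 -> COPY to pp3. 4 ppages; refcounts: pp0:3 pp1:3 pp2:1 pp3:1

Answer: 3 3 1 1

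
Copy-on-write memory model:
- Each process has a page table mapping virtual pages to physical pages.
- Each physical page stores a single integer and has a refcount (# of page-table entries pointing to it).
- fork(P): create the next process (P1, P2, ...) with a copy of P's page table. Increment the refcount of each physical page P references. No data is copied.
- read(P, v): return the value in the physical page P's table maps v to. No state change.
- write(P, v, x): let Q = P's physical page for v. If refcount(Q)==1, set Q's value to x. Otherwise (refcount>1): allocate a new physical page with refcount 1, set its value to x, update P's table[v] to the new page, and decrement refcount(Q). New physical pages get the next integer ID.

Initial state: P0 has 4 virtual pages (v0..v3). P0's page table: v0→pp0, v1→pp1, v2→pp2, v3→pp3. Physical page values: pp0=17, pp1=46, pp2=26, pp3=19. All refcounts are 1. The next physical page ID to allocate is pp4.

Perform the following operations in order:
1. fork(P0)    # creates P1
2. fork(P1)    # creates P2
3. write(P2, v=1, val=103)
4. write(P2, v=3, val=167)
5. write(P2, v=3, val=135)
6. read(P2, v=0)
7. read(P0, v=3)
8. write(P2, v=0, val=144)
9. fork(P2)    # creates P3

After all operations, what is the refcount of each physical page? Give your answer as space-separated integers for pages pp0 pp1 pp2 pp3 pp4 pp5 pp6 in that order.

Op 1: fork(P0) -> P1. 4 ppages; refcounts: pp0:2 pp1:2 pp2:2 pp3:2
Op 2: fork(P1) -> P2. 4 ppages; refcounts: pp0:3 pp1:3 pp2:3 pp3:3
Op 3: write(P2, v1, 103). refcount(pp1)=3>1 -> COPY to pp4. 5 ppages; refcounts: pp0:3 pp1:2 pp2:3 pp3:3 pp4:1
Op 4: write(P2, v3, 167). refcount(pp3)=3>1 -> COPY to pp5. 6 ppages; refcounts: pp0:3 pp1:2 pp2:3 pp3:2 pp4:1 pp5:1
Op 5: write(P2, v3, 135). refcount(pp5)=1 -> write in place. 6 ppages; refcounts: pp0:3 pp1:2 pp2:3 pp3:2 pp4:1 pp5:1
Op 6: read(P2, v0) -> 17. No state change.
Op 7: read(P0, v3) -> 19. No state change.
Op 8: write(P2, v0, 144). refcount(pp0)=3>1 -> COPY to pp6. 7 ppages; refcounts: pp0:2 pp1:2 pp2:3 pp3:2 pp4:1 pp5:1 pp6:1
Op 9: fork(P2) -> P3. 7 ppages; refcounts: pp0:2 pp1:2 pp2:4 pp3:2 pp4:2 pp5:2 pp6:2

Answer: 2 2 4 2 2 2 2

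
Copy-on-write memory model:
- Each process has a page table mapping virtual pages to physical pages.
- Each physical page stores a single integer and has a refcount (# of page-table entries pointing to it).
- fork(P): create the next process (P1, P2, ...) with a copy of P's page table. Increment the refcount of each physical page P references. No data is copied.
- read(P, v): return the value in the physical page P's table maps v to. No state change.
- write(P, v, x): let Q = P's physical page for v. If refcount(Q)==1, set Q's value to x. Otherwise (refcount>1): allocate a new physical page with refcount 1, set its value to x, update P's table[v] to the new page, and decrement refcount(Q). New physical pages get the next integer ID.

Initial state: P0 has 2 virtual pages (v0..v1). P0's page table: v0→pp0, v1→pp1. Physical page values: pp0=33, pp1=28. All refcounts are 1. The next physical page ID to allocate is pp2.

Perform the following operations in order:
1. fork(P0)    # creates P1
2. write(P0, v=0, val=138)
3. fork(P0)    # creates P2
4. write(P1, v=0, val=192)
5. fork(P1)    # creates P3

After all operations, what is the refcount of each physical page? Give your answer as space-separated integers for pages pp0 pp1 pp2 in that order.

Op 1: fork(P0) -> P1. 2 ppages; refcounts: pp0:2 pp1:2
Op 2: write(P0, v0, 138). refcount(pp0)=2>1 -> COPY to pp2. 3 ppages; refcounts: pp0:1 pp1:2 pp2:1
Op 3: fork(P0) -> P2. 3 ppages; refcounts: pp0:1 pp1:3 pp2:2
Op 4: write(P1, v0, 192). refcount(pp0)=1 -> write in place. 3 ppages; refcounts: pp0:1 pp1:3 pp2:2
Op 5: fork(P1) -> P3. 3 ppages; refcounts: pp0:2 pp1:4 pp2:2

Answer: 2 4 2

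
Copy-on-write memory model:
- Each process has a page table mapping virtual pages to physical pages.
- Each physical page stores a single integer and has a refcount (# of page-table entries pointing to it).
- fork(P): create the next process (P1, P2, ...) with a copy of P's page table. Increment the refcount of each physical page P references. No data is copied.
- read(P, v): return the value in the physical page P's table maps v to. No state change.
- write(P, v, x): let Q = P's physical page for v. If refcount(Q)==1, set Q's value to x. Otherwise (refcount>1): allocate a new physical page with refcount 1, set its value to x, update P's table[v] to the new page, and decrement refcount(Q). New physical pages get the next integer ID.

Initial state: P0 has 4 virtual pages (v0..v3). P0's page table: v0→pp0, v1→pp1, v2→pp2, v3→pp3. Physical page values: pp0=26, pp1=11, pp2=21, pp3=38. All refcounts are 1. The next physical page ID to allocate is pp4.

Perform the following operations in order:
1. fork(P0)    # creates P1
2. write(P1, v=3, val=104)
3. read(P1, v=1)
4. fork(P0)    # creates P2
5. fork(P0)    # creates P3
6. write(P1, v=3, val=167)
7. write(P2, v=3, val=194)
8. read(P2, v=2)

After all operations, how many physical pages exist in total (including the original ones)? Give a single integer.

Answer: 6

Derivation:
Op 1: fork(P0) -> P1. 4 ppages; refcounts: pp0:2 pp1:2 pp2:2 pp3:2
Op 2: write(P1, v3, 104). refcount(pp3)=2>1 -> COPY to pp4. 5 ppages; refcounts: pp0:2 pp1:2 pp2:2 pp3:1 pp4:1
Op 3: read(P1, v1) -> 11. No state change.
Op 4: fork(P0) -> P2. 5 ppages; refcounts: pp0:3 pp1:3 pp2:3 pp3:2 pp4:1
Op 5: fork(P0) -> P3. 5 ppages; refcounts: pp0:4 pp1:4 pp2:4 pp3:3 pp4:1
Op 6: write(P1, v3, 167). refcount(pp4)=1 -> write in place. 5 ppages; refcounts: pp0:4 pp1:4 pp2:4 pp3:3 pp4:1
Op 7: write(P2, v3, 194). refcount(pp3)=3>1 -> COPY to pp5. 6 ppages; refcounts: pp0:4 pp1:4 pp2:4 pp3:2 pp4:1 pp5:1
Op 8: read(P2, v2) -> 21. No state change.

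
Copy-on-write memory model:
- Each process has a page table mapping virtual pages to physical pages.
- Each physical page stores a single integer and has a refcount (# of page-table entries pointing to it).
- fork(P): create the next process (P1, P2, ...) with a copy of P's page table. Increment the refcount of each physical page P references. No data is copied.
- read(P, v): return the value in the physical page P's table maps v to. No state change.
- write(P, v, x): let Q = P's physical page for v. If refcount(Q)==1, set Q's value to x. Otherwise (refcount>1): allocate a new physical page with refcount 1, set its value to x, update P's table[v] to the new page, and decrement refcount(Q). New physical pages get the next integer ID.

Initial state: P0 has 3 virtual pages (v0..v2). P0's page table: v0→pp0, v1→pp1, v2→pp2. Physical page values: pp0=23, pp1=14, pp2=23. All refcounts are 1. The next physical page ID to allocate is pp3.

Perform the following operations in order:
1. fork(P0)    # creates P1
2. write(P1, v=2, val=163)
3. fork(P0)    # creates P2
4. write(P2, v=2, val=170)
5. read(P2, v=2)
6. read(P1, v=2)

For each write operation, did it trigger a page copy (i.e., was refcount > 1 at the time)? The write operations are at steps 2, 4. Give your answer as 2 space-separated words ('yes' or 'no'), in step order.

Op 1: fork(P0) -> P1. 3 ppages; refcounts: pp0:2 pp1:2 pp2:2
Op 2: write(P1, v2, 163). refcount(pp2)=2>1 -> COPY to pp3. 4 ppages; refcounts: pp0:2 pp1:2 pp2:1 pp3:1
Op 3: fork(P0) -> P2. 4 ppages; refcounts: pp0:3 pp1:3 pp2:2 pp3:1
Op 4: write(P2, v2, 170). refcount(pp2)=2>1 -> COPY to pp4. 5 ppages; refcounts: pp0:3 pp1:3 pp2:1 pp3:1 pp4:1
Op 5: read(P2, v2) -> 170. No state change.
Op 6: read(P1, v2) -> 163. No state change.

yes yes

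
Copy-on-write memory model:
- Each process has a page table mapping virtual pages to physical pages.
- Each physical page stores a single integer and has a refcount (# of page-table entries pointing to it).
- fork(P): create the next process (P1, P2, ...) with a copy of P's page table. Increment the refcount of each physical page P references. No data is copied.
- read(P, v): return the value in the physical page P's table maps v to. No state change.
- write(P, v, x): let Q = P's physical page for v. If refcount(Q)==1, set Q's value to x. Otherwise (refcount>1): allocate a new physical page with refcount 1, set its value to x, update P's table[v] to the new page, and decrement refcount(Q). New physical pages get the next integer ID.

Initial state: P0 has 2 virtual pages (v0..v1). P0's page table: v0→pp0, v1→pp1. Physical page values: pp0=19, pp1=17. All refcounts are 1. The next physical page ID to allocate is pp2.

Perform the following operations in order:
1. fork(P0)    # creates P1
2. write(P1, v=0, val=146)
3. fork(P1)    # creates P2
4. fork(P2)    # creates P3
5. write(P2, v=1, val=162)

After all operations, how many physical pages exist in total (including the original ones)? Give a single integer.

Answer: 4

Derivation:
Op 1: fork(P0) -> P1. 2 ppages; refcounts: pp0:2 pp1:2
Op 2: write(P1, v0, 146). refcount(pp0)=2>1 -> COPY to pp2. 3 ppages; refcounts: pp0:1 pp1:2 pp2:1
Op 3: fork(P1) -> P2. 3 ppages; refcounts: pp0:1 pp1:3 pp2:2
Op 4: fork(P2) -> P3. 3 ppages; refcounts: pp0:1 pp1:4 pp2:3
Op 5: write(P2, v1, 162). refcount(pp1)=4>1 -> COPY to pp3. 4 ppages; refcounts: pp0:1 pp1:3 pp2:3 pp3:1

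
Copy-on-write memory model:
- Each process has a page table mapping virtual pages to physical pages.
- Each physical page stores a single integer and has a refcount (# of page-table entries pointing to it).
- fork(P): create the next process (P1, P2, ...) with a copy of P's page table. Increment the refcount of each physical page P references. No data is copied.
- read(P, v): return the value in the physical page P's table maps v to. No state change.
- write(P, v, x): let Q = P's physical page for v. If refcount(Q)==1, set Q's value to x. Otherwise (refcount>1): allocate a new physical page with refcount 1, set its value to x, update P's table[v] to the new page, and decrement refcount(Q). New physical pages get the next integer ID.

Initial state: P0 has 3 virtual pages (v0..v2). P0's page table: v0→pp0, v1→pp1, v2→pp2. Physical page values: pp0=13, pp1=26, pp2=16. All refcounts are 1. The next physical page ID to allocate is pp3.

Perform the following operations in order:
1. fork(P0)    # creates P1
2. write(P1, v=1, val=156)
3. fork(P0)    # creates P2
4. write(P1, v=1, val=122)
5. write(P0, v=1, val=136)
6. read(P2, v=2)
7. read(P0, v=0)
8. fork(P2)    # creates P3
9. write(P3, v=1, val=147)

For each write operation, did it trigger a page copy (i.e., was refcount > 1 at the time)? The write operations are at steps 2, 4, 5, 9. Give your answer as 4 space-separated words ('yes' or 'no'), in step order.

Op 1: fork(P0) -> P1. 3 ppages; refcounts: pp0:2 pp1:2 pp2:2
Op 2: write(P1, v1, 156). refcount(pp1)=2>1 -> COPY to pp3. 4 ppages; refcounts: pp0:2 pp1:1 pp2:2 pp3:1
Op 3: fork(P0) -> P2. 4 ppages; refcounts: pp0:3 pp1:2 pp2:3 pp3:1
Op 4: write(P1, v1, 122). refcount(pp3)=1 -> write in place. 4 ppages; refcounts: pp0:3 pp1:2 pp2:3 pp3:1
Op 5: write(P0, v1, 136). refcount(pp1)=2>1 -> COPY to pp4. 5 ppages; refcounts: pp0:3 pp1:1 pp2:3 pp3:1 pp4:1
Op 6: read(P2, v2) -> 16. No state change.
Op 7: read(P0, v0) -> 13. No state change.
Op 8: fork(P2) -> P3. 5 ppages; refcounts: pp0:4 pp1:2 pp2:4 pp3:1 pp4:1
Op 9: write(P3, v1, 147). refcount(pp1)=2>1 -> COPY to pp5. 6 ppages; refcounts: pp0:4 pp1:1 pp2:4 pp3:1 pp4:1 pp5:1

yes no yes yes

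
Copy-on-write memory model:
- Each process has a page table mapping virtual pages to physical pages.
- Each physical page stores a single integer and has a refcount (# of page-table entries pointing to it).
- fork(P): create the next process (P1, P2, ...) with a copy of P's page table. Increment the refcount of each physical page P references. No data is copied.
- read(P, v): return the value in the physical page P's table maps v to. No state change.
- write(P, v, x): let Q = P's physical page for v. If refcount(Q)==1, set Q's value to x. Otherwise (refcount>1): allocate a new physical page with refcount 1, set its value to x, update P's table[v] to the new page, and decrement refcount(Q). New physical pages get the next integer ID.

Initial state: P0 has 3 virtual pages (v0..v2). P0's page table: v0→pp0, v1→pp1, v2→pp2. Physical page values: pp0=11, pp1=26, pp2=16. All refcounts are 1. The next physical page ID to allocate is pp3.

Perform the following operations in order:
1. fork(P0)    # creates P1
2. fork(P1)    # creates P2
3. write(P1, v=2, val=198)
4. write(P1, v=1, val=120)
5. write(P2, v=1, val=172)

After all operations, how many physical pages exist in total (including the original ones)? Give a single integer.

Op 1: fork(P0) -> P1. 3 ppages; refcounts: pp0:2 pp1:2 pp2:2
Op 2: fork(P1) -> P2. 3 ppages; refcounts: pp0:3 pp1:3 pp2:3
Op 3: write(P1, v2, 198). refcount(pp2)=3>1 -> COPY to pp3. 4 ppages; refcounts: pp0:3 pp1:3 pp2:2 pp3:1
Op 4: write(P1, v1, 120). refcount(pp1)=3>1 -> COPY to pp4. 5 ppages; refcounts: pp0:3 pp1:2 pp2:2 pp3:1 pp4:1
Op 5: write(P2, v1, 172). refcount(pp1)=2>1 -> COPY to pp5. 6 ppages; refcounts: pp0:3 pp1:1 pp2:2 pp3:1 pp4:1 pp5:1

Answer: 6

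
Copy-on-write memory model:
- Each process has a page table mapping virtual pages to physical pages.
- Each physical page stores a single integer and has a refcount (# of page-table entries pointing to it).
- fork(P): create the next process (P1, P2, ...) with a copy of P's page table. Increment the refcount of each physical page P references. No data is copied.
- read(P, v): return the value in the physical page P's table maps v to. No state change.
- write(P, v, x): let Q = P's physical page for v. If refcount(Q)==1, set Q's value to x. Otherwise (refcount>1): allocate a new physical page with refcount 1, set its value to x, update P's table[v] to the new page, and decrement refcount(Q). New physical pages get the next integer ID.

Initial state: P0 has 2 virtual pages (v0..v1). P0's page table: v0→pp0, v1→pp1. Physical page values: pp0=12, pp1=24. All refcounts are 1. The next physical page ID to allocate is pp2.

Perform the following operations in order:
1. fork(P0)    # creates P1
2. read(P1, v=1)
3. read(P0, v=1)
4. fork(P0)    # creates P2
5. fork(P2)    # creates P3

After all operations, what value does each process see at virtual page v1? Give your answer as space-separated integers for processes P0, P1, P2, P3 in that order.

Answer: 24 24 24 24

Derivation:
Op 1: fork(P0) -> P1. 2 ppages; refcounts: pp0:2 pp1:2
Op 2: read(P1, v1) -> 24. No state change.
Op 3: read(P0, v1) -> 24. No state change.
Op 4: fork(P0) -> P2. 2 ppages; refcounts: pp0:3 pp1:3
Op 5: fork(P2) -> P3. 2 ppages; refcounts: pp0:4 pp1:4
P0: v1 -> pp1 = 24
P1: v1 -> pp1 = 24
P2: v1 -> pp1 = 24
P3: v1 -> pp1 = 24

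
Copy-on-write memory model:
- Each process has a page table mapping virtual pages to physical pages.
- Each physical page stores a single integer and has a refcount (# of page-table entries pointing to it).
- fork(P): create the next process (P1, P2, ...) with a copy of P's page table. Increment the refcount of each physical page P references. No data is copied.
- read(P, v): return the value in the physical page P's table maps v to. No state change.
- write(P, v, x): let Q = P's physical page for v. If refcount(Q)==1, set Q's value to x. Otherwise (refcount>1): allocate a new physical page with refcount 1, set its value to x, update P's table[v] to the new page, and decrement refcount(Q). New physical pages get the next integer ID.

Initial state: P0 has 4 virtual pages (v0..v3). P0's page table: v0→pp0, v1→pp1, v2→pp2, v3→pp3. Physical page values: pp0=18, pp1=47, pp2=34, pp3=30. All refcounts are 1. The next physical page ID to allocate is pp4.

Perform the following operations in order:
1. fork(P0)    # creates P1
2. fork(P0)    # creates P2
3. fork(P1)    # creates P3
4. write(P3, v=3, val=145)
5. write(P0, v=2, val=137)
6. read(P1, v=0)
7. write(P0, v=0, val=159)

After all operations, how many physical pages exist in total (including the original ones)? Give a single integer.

Answer: 7

Derivation:
Op 1: fork(P0) -> P1. 4 ppages; refcounts: pp0:2 pp1:2 pp2:2 pp3:2
Op 2: fork(P0) -> P2. 4 ppages; refcounts: pp0:3 pp1:3 pp2:3 pp3:3
Op 3: fork(P1) -> P3. 4 ppages; refcounts: pp0:4 pp1:4 pp2:4 pp3:4
Op 4: write(P3, v3, 145). refcount(pp3)=4>1 -> COPY to pp4. 5 ppages; refcounts: pp0:4 pp1:4 pp2:4 pp3:3 pp4:1
Op 5: write(P0, v2, 137). refcount(pp2)=4>1 -> COPY to pp5. 6 ppages; refcounts: pp0:4 pp1:4 pp2:3 pp3:3 pp4:1 pp5:1
Op 6: read(P1, v0) -> 18. No state change.
Op 7: write(P0, v0, 159). refcount(pp0)=4>1 -> COPY to pp6. 7 ppages; refcounts: pp0:3 pp1:4 pp2:3 pp3:3 pp4:1 pp5:1 pp6:1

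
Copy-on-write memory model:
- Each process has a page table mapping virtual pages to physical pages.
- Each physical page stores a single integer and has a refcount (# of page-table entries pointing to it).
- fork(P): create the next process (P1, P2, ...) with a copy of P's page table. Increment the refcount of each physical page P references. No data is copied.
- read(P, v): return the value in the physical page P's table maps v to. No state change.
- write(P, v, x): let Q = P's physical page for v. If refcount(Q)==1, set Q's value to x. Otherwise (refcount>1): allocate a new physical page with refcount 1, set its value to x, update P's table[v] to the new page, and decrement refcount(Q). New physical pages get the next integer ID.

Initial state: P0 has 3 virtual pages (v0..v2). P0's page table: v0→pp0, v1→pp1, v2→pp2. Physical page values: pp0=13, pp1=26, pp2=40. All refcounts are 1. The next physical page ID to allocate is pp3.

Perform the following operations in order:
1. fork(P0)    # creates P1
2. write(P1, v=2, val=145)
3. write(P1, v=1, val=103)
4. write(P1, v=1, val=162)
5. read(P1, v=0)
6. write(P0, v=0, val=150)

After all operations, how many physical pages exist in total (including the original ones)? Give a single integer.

Op 1: fork(P0) -> P1. 3 ppages; refcounts: pp0:2 pp1:2 pp2:2
Op 2: write(P1, v2, 145). refcount(pp2)=2>1 -> COPY to pp3. 4 ppages; refcounts: pp0:2 pp1:2 pp2:1 pp3:1
Op 3: write(P1, v1, 103). refcount(pp1)=2>1 -> COPY to pp4. 5 ppages; refcounts: pp0:2 pp1:1 pp2:1 pp3:1 pp4:1
Op 4: write(P1, v1, 162). refcount(pp4)=1 -> write in place. 5 ppages; refcounts: pp0:2 pp1:1 pp2:1 pp3:1 pp4:1
Op 5: read(P1, v0) -> 13. No state change.
Op 6: write(P0, v0, 150). refcount(pp0)=2>1 -> COPY to pp5. 6 ppages; refcounts: pp0:1 pp1:1 pp2:1 pp3:1 pp4:1 pp5:1

Answer: 6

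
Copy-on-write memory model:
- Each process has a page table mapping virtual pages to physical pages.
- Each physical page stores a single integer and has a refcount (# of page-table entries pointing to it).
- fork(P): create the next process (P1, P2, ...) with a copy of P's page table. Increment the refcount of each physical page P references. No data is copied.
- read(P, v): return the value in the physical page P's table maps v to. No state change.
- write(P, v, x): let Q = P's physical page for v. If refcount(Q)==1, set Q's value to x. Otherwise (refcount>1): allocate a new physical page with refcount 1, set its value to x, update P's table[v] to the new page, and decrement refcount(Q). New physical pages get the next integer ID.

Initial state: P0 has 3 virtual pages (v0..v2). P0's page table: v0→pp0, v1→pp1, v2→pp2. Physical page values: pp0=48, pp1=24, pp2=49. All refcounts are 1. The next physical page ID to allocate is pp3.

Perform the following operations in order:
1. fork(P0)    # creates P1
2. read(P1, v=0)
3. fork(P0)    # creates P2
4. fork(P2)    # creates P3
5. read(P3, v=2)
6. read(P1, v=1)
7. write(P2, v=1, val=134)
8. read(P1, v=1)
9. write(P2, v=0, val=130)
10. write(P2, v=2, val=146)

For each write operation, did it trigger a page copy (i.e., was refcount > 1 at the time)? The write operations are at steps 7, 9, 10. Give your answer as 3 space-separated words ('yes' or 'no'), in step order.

Op 1: fork(P0) -> P1. 3 ppages; refcounts: pp0:2 pp1:2 pp2:2
Op 2: read(P1, v0) -> 48. No state change.
Op 3: fork(P0) -> P2. 3 ppages; refcounts: pp0:3 pp1:3 pp2:3
Op 4: fork(P2) -> P3. 3 ppages; refcounts: pp0:4 pp1:4 pp2:4
Op 5: read(P3, v2) -> 49. No state change.
Op 6: read(P1, v1) -> 24. No state change.
Op 7: write(P2, v1, 134). refcount(pp1)=4>1 -> COPY to pp3. 4 ppages; refcounts: pp0:4 pp1:3 pp2:4 pp3:1
Op 8: read(P1, v1) -> 24. No state change.
Op 9: write(P2, v0, 130). refcount(pp0)=4>1 -> COPY to pp4. 5 ppages; refcounts: pp0:3 pp1:3 pp2:4 pp3:1 pp4:1
Op 10: write(P2, v2, 146). refcount(pp2)=4>1 -> COPY to pp5. 6 ppages; refcounts: pp0:3 pp1:3 pp2:3 pp3:1 pp4:1 pp5:1

yes yes yes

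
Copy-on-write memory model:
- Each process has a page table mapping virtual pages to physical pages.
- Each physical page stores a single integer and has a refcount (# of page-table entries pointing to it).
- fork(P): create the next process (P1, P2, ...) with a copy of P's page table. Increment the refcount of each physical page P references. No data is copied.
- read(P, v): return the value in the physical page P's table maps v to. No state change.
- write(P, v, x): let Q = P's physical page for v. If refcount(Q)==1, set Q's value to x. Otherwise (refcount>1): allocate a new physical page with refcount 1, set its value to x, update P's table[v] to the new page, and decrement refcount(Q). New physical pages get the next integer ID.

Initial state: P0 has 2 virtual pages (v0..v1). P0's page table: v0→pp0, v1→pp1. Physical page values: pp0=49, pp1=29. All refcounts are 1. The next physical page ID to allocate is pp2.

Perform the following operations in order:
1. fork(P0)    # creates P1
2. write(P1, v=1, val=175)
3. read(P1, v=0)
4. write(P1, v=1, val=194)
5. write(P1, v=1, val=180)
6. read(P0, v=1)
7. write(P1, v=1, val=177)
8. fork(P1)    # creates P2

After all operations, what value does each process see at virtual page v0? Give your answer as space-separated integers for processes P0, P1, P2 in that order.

Op 1: fork(P0) -> P1. 2 ppages; refcounts: pp0:2 pp1:2
Op 2: write(P1, v1, 175). refcount(pp1)=2>1 -> COPY to pp2. 3 ppages; refcounts: pp0:2 pp1:1 pp2:1
Op 3: read(P1, v0) -> 49. No state change.
Op 4: write(P1, v1, 194). refcount(pp2)=1 -> write in place. 3 ppages; refcounts: pp0:2 pp1:1 pp2:1
Op 5: write(P1, v1, 180). refcount(pp2)=1 -> write in place. 3 ppages; refcounts: pp0:2 pp1:1 pp2:1
Op 6: read(P0, v1) -> 29. No state change.
Op 7: write(P1, v1, 177). refcount(pp2)=1 -> write in place. 3 ppages; refcounts: pp0:2 pp1:1 pp2:1
Op 8: fork(P1) -> P2. 3 ppages; refcounts: pp0:3 pp1:1 pp2:2
P0: v0 -> pp0 = 49
P1: v0 -> pp0 = 49
P2: v0 -> pp0 = 49

Answer: 49 49 49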